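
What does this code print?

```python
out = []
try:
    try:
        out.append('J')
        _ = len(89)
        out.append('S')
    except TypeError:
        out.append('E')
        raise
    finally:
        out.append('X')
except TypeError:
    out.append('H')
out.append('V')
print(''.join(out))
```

Execution trace: 'J' (inner try body) → 'E' (inner except TypeError) → 'X' (inner finally) → 'H' (outer except TypeError) → 'V' (after the try/except). Output: JEXHV

Answer: JEXHV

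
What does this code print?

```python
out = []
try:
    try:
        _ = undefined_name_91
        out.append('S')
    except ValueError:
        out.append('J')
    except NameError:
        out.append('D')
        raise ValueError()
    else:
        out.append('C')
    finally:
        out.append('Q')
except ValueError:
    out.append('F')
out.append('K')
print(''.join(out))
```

Execution trace: 'D' (except NameError) → 'Q' (finally) → 'F' (outer except ValueError) → 'K' (after the try/except). Output: DQFK

Answer: DQFK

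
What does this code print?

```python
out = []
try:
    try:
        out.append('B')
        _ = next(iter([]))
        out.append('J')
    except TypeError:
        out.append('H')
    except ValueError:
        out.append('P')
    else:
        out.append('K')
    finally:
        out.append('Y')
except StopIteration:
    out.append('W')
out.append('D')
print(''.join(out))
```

Execution trace: 'B' (try body) → 'Y' (finally) → 'W' (outer except StopIteration) → 'D' (after the try/except). Output: BYWD

Answer: BYWD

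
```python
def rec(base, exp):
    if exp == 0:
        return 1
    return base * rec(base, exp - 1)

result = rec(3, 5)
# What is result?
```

rec(3, 5) = 3 * 3 * 3 * 3 * 3 = 243

Answer: 243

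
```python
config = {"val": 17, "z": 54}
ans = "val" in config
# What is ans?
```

Trace:
`config = {"val": 17, "z": 54}` → config = {'val': 17, 'z': 54}
`ans = "val" in config` → ans = True
So ans = True

Answer: True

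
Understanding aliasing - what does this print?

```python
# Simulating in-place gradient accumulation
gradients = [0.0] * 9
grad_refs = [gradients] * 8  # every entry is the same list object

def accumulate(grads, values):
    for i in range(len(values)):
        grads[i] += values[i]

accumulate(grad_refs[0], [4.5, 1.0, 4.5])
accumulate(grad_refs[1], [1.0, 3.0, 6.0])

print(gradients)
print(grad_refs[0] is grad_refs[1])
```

Key concept: gradient accumulation aliasing.
Step by step:
`gradients = [0.0] * 9` → gradients = [0.0, 0.0, 0.0, 0.0, 0.0, 0.0, 0.0, 0.0, 0.0]
`grad_refs = [gradients] * 8` → grad_refs = [[0.0, 0.0, 0.0, 0.0, 0.0, 0.0, 0.0, 0.0, 0.0], [0.0, 0.0, 0.0, 0.0, 0.0, 0.0, 0.0, 0.0, 0.0], [0.0, 0.0, 0.0, 0.0, 0.0, 0.0, 0.0, 0.0, 0.0], [0.0, 0.0, 0.0, 0.0, 0.0, 0.0, 0.0, 0.0, 0.0], [0.0, 0.0, 0.0, 0.0, 0.0, 0.0, 0.0, 0.0, 0.0], [0.0, 0.0, 0.0, 0.0, 0.0, 0.0, 0.0, 0.0, 0.0], [0.0, 0.0, 0.0, 0.0, 0.0, 0.0, 0.0, 0.0, 0.0], [0.0, 0.0, 0.0, 0.0, 0.0, 0.0, 0.0, 0.0, 0.0]]
`accumulate(grad_refs[0], [4.5, 1.0, 4.5])` → gradients = [4.5, 1.0, 4.5, 0.0, 0.0, 0.0, 0.0, 0.0, 0.0]; grad_refs = [[4.5, 1.0, 4.5, 0.0, 0.0, 0.0, 0.0, 0.0, 0.0], [4.5, 1.0, 4.5, 0.0, 0.0, 0.0, 0.0, 0.0, 0.0], [4.5, 1.0, 4.5, 0.0, 0.0, 0.0, 0.0, 0.0, 0.0], [4.5, 1.0, 4.5, 0.0, 0.0, 0.0, 0.0, 0.0, 0.0], [4.5, 1.0, 4.5, 0.0, 0.0, 0.0, 0.0, 0.0, 0.0], [4.5, 1.0, 4.5, 0.0, 0.0, 0.0, 0.0, 0.0, 0.0], [4.5, 1.0, 4.5, 0.0, 0.0, 0.0, 0.0, 0.0, 0.0], [4.5, 1.0, 4.5, 0.0, 0.0, 0.0, 0.0, 0.0, 0.0]]
`accumulate(grad_refs[1], [1.0, 3.0, 6.0])` → gradients = [5.5, 4.0, 10.5, 0.0, 0.0, 0.0, 0.0, 0.0, 0.0]; grad_refs = [[5.5, 4.0, 10.5, 0.0, 0.0, 0.0, 0.0, 0.0, 0.0], [5.5, 4.0, 10.5, 0.0, 0.0, 0.0, 0.0, 0.0, 0.0], [5.5, 4.0, 10.5, 0.0, 0.0, 0.0, 0.0, 0.0, 0.0], [5.5, 4.0, 10.5, 0.0, 0.0, 0.0, 0.0, 0.0, 0.0], [5.5, 4.0, 10.5, 0.0, 0.0, 0.0, 0.0, 0.0, 0.0], [5.5, 4.0, 10.5, 0.0, 0.0, 0.0, 0.0, 0.0, 0.0], [5.5, 4.0, 10.5, 0.0, 0.0, 0.0, 0.0, 0.0, 0.0], [5.5, 4.0, 10.5, 0.0, 0.0, 0.0, 0.0, 0.0, 0.0]]
`print(gradients)` → prints [5.5, 4.0, 10.5, 0.0, 0.0, 0.0, 0.0, 0.0, 0.0]
`print(grad_refs[0] is grad_refs[1])` → prints True

Answer:
[5.5, 4.0, 10.5, 0.0, 0.0, 0.0, 0.0, 0.0, 0.0]
True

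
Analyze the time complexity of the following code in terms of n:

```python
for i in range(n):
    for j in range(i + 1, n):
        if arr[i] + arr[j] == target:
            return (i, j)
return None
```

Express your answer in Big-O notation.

This is Two sum brute force. Time complexity: O(n²).

Answer: O(n²)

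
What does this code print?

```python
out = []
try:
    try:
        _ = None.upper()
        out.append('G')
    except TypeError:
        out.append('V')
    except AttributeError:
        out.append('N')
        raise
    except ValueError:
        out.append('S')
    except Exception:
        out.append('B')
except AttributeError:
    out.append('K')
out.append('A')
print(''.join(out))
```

Execution trace: 'N' (inner except AttributeError) → 'K' (outer except AttributeError) → 'A' (after the try/except). Output: NKA

Answer: NKA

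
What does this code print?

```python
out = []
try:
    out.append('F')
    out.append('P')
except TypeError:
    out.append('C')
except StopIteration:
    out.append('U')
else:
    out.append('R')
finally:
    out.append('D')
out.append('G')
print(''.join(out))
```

Execution trace: 'F' (try body) → 'P' (try body, no exception) → 'R' (else) → 'D' (finally) → 'G' (after the try/except). Output: FPRDG

Answer: FPRDG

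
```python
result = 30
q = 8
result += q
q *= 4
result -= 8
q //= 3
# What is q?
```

Trace:
`result = 30` → result = 30
`q = 8` → q = 8
`result += q` → result = 38
`q *= 4` → q = 32
`result -= 8` → result = 30
`q //= 3` → q = 10
So q = 10

Answer: 10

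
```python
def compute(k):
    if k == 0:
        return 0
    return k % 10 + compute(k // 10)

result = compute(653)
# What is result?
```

Sum of digits of 653: 3 + 5 + 6 = 14

Answer: 14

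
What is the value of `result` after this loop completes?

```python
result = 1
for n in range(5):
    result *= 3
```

3^5 = 243
`result` takes the values: 1 → 3 → 9 → 27 → 81 → 243

Answer: 243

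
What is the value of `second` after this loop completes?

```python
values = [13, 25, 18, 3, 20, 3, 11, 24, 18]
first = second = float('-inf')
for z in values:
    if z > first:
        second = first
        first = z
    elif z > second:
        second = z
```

Second largest (with repeats) in [13, 25, 18, 3, 20, 3, 11, 24, 18]
`second` takes the values: -inf → 13 → 18 → 20 → 24

Answer: 24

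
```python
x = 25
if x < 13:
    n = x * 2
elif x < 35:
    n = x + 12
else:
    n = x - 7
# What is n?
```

Trace:
`x = 25` → x = 25
`if x < 13: ...` → x < 13 is False, x < 35 is True → n = 37
So n = 37

Answer: 37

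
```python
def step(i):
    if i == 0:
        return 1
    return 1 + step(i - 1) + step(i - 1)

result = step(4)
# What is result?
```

step(i) = 1 + 2·step(i-1), step(0)=1. Closed form: (1+1)·2^4 - 1 = 31.

Answer: 31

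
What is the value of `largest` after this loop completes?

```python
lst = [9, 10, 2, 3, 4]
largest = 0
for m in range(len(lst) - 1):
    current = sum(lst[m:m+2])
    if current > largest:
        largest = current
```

Max sum of 2-element window in [9, 10, 2, 3, 4]
`largest` takes the values: 0 → 19

Answer: 19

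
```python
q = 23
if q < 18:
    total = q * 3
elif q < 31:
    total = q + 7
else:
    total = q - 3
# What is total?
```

Trace:
`q = 23` → q = 23
`if q < 18: ...` → q < 18 is False, q < 31 is True → total = 30
So total = 30

Answer: 30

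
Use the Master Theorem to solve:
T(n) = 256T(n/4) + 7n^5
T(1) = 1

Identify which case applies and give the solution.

a=256, b=4, f(n)=7n^5. log_4(256) = 4. Since c=5 > 4 and the regularity condition holds (256(n/4)^5 = (256/4^5)n^5 with 256/4^5 < 1), Case 3 applies: T(n) = Θ(f(n)) = O(n^5).

Answer: O(n^5) - Case 3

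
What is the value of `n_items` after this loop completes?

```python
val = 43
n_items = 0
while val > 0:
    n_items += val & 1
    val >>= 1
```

Count set bits in 43 (binary: 0b101011)
`n_items` takes the values: 0 → 1 → 2 → 3 → 4

Answer: 4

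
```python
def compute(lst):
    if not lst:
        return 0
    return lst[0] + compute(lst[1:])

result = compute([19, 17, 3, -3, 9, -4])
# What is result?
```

19 + 17 + 3 + (-3) + 9 + (-4) + 0 = 41

Answer: 41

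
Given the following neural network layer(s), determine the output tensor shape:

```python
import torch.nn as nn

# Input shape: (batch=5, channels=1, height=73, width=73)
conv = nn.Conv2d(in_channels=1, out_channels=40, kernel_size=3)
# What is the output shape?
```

Input: (5, 1, 73, 73) -> Output: (5, 40, 71, 71)

Answer: (5, 40, 71, 71)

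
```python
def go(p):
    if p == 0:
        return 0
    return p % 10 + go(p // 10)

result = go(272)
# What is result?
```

Sum of digits of 272: 2 + 7 + 2 = 11

Answer: 11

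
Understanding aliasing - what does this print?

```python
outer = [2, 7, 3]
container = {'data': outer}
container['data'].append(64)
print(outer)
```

Key concept: dict holds reference to list.
Step by step:
`outer = [2, 7, 3]` → outer = [2, 7, 3]
`container = {'data': outer}` → container = {'data': [2, 7, 3]}
`container['data'].append(64)` → outer = [2, 7, 3, 64]; container = {'data': [2, 7, 3, 64]}
`print(outer)` → prints [2, 7, 3, 64]

Answer: [2, 7, 3, 64]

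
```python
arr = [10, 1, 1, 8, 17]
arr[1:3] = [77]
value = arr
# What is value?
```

Trace:
`arr = [10, 1, 1, 8, 17]` → arr = [10, 1, 1, 8, 17]
`arr[1:3] = [77]` → arr = [10, 77, 8, 17]
`value = arr` → value = [10, 77, 8, 17]
So value = [10, 77, 8, 17]

Answer: [10, 77, 8, 17]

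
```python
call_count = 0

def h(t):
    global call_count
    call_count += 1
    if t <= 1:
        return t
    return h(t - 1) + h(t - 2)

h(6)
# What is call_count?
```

Calls(t) = 1 + Calls(t-1) + Calls(t-2); Calls(0)=Calls(1)=1. For t=6 this gives 25.

Answer: 25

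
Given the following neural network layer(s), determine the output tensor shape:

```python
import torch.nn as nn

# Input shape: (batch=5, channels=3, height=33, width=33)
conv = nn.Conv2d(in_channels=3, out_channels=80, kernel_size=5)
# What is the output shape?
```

Input: (5, 3, 33, 33) -> Output: (5, 80, 29, 29)

Answer: (5, 80, 29, 29)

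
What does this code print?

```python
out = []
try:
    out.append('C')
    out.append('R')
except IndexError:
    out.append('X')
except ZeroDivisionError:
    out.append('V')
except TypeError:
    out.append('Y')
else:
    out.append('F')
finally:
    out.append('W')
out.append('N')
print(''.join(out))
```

Execution trace: 'C' (try body) → 'R' (try body, no exception) → 'F' (else) → 'W' (finally) → 'N' (after the try/except). Output: CRFWN

Answer: CRFWN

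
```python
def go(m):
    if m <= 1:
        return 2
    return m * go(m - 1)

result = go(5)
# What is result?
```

go(5) = 5 * 4 * 3 * 2 * 2 = 240

Answer: 240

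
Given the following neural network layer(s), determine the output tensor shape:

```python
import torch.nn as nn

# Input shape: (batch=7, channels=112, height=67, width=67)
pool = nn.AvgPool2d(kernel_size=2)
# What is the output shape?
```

Input: (7, 112, 67, 67) -> Output: (7, 112, 33, 33)

Answer: (7, 112, 33, 33)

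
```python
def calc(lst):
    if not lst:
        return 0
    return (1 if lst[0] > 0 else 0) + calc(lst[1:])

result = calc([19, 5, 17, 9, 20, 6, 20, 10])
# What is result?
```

Count of positive elements in [19, 5, 17, 9, 20, 6, 20, 10] = 8

Answer: 8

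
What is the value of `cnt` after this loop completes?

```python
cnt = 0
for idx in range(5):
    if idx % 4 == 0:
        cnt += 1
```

Count numbers divisible by 4 in range(5)
`cnt` takes the values: 0 → 1 → 2

Answer: 2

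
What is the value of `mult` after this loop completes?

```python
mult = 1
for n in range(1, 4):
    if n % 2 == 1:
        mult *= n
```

Product of odd numbers 1 to 3
`mult` takes the values: 1 → 3

Answer: 3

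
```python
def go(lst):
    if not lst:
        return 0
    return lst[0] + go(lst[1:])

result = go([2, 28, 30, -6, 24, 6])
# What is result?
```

2 + 28 + 30 + (-6) + 24 + 6 + 0 = 84

Answer: 84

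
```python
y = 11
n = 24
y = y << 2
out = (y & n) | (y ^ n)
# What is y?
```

Trace:
`y = 11` → y = 11
`n = 24` → n = 24
`y = y << 2` → y = 44
`out = (y & n) | (y ^ n)` → out = 60
So y = 44

Answer: 44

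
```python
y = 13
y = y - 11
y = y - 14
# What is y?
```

Trace:
`y = 13` → y = 13
`y = y - 11` → y = 2
`y = y - 14` → y = -12
So y = -12

Answer: -12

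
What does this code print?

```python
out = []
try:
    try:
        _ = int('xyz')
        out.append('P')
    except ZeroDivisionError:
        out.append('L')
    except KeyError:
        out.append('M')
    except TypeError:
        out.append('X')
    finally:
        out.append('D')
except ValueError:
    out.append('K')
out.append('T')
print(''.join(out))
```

Execution trace: 'D' (finally) → 'K' (outer except ValueError) → 'T' (after the try/except). Output: DKT

Answer: DKT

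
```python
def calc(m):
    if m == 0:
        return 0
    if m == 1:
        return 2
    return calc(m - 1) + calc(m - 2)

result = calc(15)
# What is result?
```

Build up from base cases: calc(0)=0, calc(1)=2, calc(2)=2, calc(3)=4, calc(4)=6, calc(5)=10, calc(6)=16, ..., calc(15)=1220

Answer: 1220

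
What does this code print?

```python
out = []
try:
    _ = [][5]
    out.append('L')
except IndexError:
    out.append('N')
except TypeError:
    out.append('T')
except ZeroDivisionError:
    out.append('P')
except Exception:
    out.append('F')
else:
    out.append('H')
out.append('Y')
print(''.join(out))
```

Execution trace: 'N' (except IndexError) → 'Y' (after the try/except). Output: NY

Answer: NY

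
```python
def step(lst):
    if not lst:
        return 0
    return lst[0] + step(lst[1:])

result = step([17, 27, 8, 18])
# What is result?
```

17 + 27 + 8 + 18 + 0 = 70

Answer: 70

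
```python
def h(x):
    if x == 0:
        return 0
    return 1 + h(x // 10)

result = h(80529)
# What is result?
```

Count of digits of 80529: 5

Answer: 5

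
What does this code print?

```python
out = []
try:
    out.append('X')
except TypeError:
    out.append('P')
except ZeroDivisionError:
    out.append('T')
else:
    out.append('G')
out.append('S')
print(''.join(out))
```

Execution trace: 'X' (try body, no exception) → 'G' (else) → 'S' (after the try/except). Output: XGS

Answer: XGS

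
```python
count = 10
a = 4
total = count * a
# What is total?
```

Trace:
`count = 10` → count = 10
`a = 4` → a = 4
`total = count * a` → total = 40
So total = 40

Answer: 40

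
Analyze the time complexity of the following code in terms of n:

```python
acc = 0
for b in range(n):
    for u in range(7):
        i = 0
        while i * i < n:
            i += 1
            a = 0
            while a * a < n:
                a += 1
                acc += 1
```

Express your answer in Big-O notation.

Each loop level contributes: n × 1 × √n × √n. Multiplying the contributions gives O(n^2).

Answer: O(n^2)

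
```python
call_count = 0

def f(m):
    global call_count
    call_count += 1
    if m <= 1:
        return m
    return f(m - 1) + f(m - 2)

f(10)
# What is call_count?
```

Calls(m) = 1 + Calls(m-1) + Calls(m-2); Calls(0)=Calls(1)=1. For m=10 this gives 177.

Answer: 177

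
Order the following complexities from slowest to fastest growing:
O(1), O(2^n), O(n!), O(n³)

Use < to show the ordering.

Ordered by growth rate: O(1) < O(n³) < O(2^n) < O(n!)

Answer: O(1) < O(n³) < O(2^n) < O(n!)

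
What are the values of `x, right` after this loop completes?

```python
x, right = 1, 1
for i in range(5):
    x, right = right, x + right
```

Fibonacci: after 5 iterations
`x, right` takes the values: (1, 1) → (1, 2) → (2, 3) → (3, 5) → (5, 8) → (8, 13)

Answer: 8, 13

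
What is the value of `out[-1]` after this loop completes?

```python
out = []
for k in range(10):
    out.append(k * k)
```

Last element of squares 0 to 9
`out` takes the values: [] → [0] → [0, 1] → [0, 1, 4] → [0, 1, 4, 9] → [0, 1, 4, 9, 16] → [0, 1, 4, 9, 16, 25] → [0, 1, 4, 9, 16, 25, 36] → [0, 1, 4, 9, 16, 25, 36, 49] → [0, 1, 4, 9, 16, 25, 36, 49, 64] → [0, 1, 4, 9, 16, 25, 36, 49, 64, 81]
So `out[-1]` = 81

Answer: 81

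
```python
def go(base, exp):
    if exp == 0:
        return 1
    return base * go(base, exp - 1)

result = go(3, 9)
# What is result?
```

go(3, 9) = 3 * 3 * 3 * 3 * 3 * 3 * 3 * 3 * 3 = 19683

Answer: 19683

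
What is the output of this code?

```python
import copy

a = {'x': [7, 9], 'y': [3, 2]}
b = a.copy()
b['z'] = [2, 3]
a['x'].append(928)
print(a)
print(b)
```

Key concept: shallow copy of dict with mutable values.
Step by step:
`a = {'x': [7, 9], 'y': [3, 2]}` → a = {'x': [7, 9], 'y': [3, 2]}
`b = a.copy()` → b = {'x': [7, 9], 'y': [3, 2]}
`b['z'] = [2, 3]` → b = {'x': [7, 9], 'y': [3, 2], 'z': [2, 3]}
`a['x'].append(928)` → a = {'x': [7, 9, 928], 'y': [3, 2]}; b = {'x': [7, 9, 928], 'y': [3, 2], 'z': [2, 3]}
`print(a)` → prints {'x': [7, 9, 928], 'y': [3, 2]}
`print(b)` → prints {'x': [7, 9, 928], 'y': [3, 2], 'z': [2, 3]}

Answer:
{'x': [7, 9, 928], 'y': [3, 2]}
{'x': [7, 9, 928], 'y': [3, 2], 'z': [2, 3]}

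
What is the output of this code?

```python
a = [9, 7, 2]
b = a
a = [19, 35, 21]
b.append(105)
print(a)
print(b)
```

Key concept: rebinding vs mutation: a is rebound to a new list, b still points at the original.
Step by step:
`a = [9, 7, 2]` → a = [9, 7, 2]
`b = a` → b = [9, 7, 2] (same object as a)
`a = [19, 35, 21]` → a = [19, 35, 21]
`b.append(105)` → b = [9, 7, 2, 105]
`print(a)` → prints [19, 35, 21]
`print(b)` → prints [9, 7, 2, 105]

Answer:
[19, 35, 21]
[9, 7, 2, 105]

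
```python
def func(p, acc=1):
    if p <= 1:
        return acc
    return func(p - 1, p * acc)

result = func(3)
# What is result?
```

Accumulator trace (n, acc): (3, 1) -> (2, 3) -> (1, 6) -> return 6

Answer: 6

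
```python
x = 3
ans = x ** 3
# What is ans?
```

Trace:
`x = 3` → x = 3
`ans = x ** 3` → ans = 27
So ans = 27

Answer: 27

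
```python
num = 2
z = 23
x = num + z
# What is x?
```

Trace:
`num = 2` → num = 2
`z = 23` → z = 23
`x = num + z` → x = 25
So x = 25

Answer: 25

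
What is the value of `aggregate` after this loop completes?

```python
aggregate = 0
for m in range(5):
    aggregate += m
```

Sum of 0 to 4 = 10
`aggregate` takes the values: 0 → 1 → 3 → 6 → 10

Answer: 10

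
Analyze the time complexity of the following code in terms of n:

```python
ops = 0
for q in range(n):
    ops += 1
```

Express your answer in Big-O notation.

Each loop level contributes: n. Multiplying the contributions gives O(n).

Answer: O(n)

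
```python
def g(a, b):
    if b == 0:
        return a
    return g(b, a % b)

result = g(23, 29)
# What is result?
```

g(23, 29) -> g(29, 23) -> g(23, 6) -> g(6, 5) -> g(5, 1) -> g(1, 0) -> 1

Answer: 1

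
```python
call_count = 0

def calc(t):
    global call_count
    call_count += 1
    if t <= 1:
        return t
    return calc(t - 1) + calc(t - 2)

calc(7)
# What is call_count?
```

Calls(t) = 1 + Calls(t-1) + Calls(t-2); Calls(0)=Calls(1)=1. For t=7 this gives 41.

Answer: 41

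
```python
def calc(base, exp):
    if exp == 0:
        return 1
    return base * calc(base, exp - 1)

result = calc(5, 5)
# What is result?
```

calc(5, 5) = 5 * 5 * 5 * 5 * 5 = 3125

Answer: 3125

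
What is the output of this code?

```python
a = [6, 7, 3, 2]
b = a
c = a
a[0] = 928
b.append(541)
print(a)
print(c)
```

Key concept: multiple aliases.
Step by step:
`a = [6, 7, 3, 2]` → a = [6, 7, 3, 2]
`b = a` → b = [6, 7, 3, 2] (same object as a)
`c = a` → c = [6, 7, 3, 2] (same object as a, b)
`a[0] = 928` → a = [928, 7, 3, 2] (same object as b, c); b = [928, 7, 3, 2] (same object as a, c); c = [928, 7, 3, 2] (same object as a, b)
`b.append(541)` → a = [928, 7, 3, 2, 541] (same object as b, c); b = [928, 7, 3, 2, 541] (same object as a, c); c = [928, 7, 3, 2, 541] (same object as a, b)
`print(a)` → prints [928, 7, 3, 2, 541]
`print(c)` → prints [928, 7, 3, 2, 541]

Answer:
[928, 7, 3, 2, 541]
[928, 7, 3, 2, 541]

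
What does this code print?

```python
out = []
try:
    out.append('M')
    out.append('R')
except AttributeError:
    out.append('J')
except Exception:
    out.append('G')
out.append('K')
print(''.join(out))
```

Execution trace: 'M' (try body) → 'R' (try body, no exception) → 'K' (after the try/except). Output: MRK

Answer: MRK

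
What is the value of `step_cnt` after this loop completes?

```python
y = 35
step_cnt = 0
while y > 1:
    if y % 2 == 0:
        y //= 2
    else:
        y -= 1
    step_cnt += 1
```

Steps to reduce 35 to 1
`step_cnt` takes the values: 0 → 1 → 2 → 3 → 4 → 5 → 6 → 7

Answer: 7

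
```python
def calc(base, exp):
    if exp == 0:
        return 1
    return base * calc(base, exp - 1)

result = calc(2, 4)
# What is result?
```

calc(2, 4) = 2 * 2 * 2 * 2 = 16

Answer: 16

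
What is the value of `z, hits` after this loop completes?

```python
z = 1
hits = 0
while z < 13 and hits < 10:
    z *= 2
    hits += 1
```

Double until >= 13 or 10 iterations
`z, hits` takes the values: (1, 0) → (2, 0) → (2, 1) → (4, 1) → (4, 2) → (8, 2) → (8, 3) → (16, 3) → (16, 4)

Answer: 16, 4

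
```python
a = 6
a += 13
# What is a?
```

Trace:
`a = 6` → a = 6
`a += 13` → a = 19
So a = 19

Answer: 19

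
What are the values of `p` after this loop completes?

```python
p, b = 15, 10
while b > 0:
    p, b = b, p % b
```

GCD of 15 and 10
`p` takes the values: 15 → 10 → 5

Answer: 5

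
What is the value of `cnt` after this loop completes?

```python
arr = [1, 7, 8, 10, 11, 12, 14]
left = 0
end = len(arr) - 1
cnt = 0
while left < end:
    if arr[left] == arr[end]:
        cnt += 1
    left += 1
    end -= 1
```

Count matching pairs from ends
`cnt` takes the values: 0

Answer: 0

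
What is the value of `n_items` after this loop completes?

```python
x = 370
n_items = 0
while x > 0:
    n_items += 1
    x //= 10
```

Count digits by repeated division by 10
`n_items` takes the values: 0 → 1 → 2 → 3

Answer: 3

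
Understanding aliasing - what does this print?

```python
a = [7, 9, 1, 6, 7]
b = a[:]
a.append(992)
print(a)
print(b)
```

Key concept: slice [:] creates copy.
Step by step:
`a = [7, 9, 1, 6, 7]` → a = [7, 9, 1, 6, 7]
`b = a[:]` → b = [7, 9, 1, 6, 7]
`a.append(992)` → a = [7, 9, 1, 6, 7, 992]
`print(a)` → prints [7, 9, 1, 6, 7, 992]
`print(b)` → prints [7, 9, 1, 6, 7]

Answer:
[7, 9, 1, 6, 7, 992]
[7, 9, 1, 6, 7]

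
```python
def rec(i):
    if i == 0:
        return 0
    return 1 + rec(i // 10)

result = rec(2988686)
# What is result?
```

Count of digits of 2988686: 7

Answer: 7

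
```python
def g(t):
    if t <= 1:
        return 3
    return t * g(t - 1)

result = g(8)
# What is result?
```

g(8) = 8 * 7 * 6 * 5 * 4 * 3 * 2 * 3 = 120960

Answer: 120960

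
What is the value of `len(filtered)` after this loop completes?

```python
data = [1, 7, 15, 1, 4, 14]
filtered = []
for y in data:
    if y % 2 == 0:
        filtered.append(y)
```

Count even numbers in [1, 7, 15, 1, 4, 14]
`filtered` takes the values: [] → [4] → [4, 14]
So `len(filtered)` = 2

Answer: 2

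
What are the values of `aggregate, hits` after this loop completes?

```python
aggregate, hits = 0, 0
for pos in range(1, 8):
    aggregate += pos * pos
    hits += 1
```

Sum of squares and count
`aggregate, hits` takes the values: (0, 0) → (1, 0) → (1, 1) → (5, 1) → (5, 2) → (14, 2) → (14, 3) → (30, 3) → (30, 4) → (55, 4) → (55, 5) → (91, 5) → (91, 6) → (140, 6) → (140, 7)

Answer: 140, 7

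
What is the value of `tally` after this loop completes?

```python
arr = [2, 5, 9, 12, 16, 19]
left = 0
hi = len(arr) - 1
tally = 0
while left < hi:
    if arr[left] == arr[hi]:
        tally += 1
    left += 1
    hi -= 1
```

Count matching pairs from ends
`tally` takes the values: 0

Answer: 0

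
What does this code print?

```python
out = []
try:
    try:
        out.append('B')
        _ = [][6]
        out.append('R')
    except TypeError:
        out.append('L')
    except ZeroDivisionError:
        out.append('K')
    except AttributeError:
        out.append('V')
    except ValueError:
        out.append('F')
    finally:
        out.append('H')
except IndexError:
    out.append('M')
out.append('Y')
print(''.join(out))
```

Execution trace: 'B' (try body) → 'H' (finally) → 'M' (outer except IndexError) → 'Y' (after the try/except). Output: BHMY

Answer: BHMY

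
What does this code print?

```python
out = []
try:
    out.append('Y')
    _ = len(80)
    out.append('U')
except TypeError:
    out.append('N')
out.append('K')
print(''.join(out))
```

Execution trace: 'Y' (try body) → 'N' (except TypeError) → 'K' (after the try/except). Output: YNK

Answer: YNK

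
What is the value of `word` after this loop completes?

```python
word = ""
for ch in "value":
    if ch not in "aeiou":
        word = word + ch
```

Remove vowels from 'value'
`word` takes the values: "" → "v" → "vl"

Answer: "vl"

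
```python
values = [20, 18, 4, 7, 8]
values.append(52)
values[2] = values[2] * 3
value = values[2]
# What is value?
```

Trace:
`values = [20, 18, 4, 7, 8]` → values = [20, 18, 4, 7, 8]
`values.append(52)` → values = [20, 18, 4, 7, 8, 52]
`values[2] = values[2] * 3` → values = [20, 18, 12, 7, 8, 52]
`value = values[2]` → value = 12
So value = 12

Answer: 12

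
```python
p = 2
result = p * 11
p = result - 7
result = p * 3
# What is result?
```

Trace:
`p = 2` → p = 2
`result = p * 11` → result = 22
`p = result - 7` → p = 15
`result = p * 3` → result = 45
So result = 45

Answer: 45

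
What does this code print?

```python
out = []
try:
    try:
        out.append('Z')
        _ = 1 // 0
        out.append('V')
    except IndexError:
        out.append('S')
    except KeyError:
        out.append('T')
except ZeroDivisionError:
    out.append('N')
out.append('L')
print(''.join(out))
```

Execution trace: 'Z' (try body) → 'N' (outer except ZeroDivisionError) → 'L' (after the try/except). Output: ZNL

Answer: ZNL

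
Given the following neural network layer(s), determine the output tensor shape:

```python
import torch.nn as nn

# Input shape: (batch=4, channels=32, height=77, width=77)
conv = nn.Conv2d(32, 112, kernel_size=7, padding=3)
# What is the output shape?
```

Input: (4, 32, 77, 77) -> Output: (4, 112, 77, 77)

Answer: (4, 112, 77, 77)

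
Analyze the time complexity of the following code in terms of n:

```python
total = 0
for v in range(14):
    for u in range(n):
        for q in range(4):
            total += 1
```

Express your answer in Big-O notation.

Each loop level contributes: 1 × n × 1. Multiplying the contributions gives O(n).

Answer: O(n)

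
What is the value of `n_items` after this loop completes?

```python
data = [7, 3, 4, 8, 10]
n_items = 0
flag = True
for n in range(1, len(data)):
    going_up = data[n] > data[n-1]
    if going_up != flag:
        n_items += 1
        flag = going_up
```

Count direction changes in [7, 3, 4, 8, 10]
`n_items` takes the values: 0 → 1 → 2

Answer: 2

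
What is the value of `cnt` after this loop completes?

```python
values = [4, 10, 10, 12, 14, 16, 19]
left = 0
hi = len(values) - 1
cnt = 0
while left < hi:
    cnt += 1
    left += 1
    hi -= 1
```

Iterations until pointers meet (list length 7)
`cnt` takes the values: 0 → 1 → 2 → 3

Answer: 3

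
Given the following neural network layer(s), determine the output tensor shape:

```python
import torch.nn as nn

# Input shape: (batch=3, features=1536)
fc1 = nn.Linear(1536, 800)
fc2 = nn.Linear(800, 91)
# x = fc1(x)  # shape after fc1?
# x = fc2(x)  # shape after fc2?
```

Input: (3, 1536) -> after fc1: (3, 800) -> Output: (3, 91)

Answer: (3, 91)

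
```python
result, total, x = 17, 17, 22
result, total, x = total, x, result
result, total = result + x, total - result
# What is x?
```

Trace:
`result, total, x = 17, 17, 22` → result = 17; total = 17; x = 22
`result, total, x = total, x, result` → result = 17; total = 22; x = 17
`result, total = result + x, total - result` → result = 34; total = 5
So x = 17

Answer: 17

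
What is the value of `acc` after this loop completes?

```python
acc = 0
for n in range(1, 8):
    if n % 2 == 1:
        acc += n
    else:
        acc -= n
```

Add odd, subtract even
`acc` takes the values: 0 → 1 → -1 → 2 → -2 → 3 → -3 → 4

Answer: 4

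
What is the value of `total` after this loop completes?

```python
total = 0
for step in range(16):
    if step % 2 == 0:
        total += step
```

Sum of even numbers 0 to 15
`total` takes the values: 0 → 2 → 6 → 12 → 20 → 30 → 42 → 56

Answer: 56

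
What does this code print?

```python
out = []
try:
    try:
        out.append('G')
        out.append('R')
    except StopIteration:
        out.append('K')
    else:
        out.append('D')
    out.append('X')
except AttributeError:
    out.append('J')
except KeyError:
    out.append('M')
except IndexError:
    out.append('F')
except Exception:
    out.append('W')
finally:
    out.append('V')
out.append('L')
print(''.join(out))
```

Execution trace: 'G' (inner try body) → 'R' (inner try body, no exception) → 'D' (inner else) → 'X' (try body, no exception) → 'V' (finally) → 'L' (after the try/except). Output: GRDXVL

Answer: GRDXVL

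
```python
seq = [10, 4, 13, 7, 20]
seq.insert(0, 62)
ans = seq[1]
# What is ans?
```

Trace:
`seq = [10, 4, 13, 7, 20]` → seq = [10, 4, 13, 7, 20]
`seq.insert(0, 62)` → seq = [62, 10, 4, 13, 7, 20]
`ans = seq[1]` → ans = 10
So ans = 10

Answer: 10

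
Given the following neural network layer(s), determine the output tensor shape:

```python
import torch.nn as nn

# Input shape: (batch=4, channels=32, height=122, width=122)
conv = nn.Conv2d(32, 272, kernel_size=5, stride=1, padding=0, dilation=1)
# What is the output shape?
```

Input: (4, 32, 122, 122) -> Output: (4, 272, 118, 118)

Answer: (4, 272, 118, 118)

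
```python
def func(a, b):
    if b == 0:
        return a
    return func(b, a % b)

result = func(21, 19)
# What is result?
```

func(21, 19) -> func(19, 2) -> func(2, 1) -> func(1, 0) -> 1

Answer: 1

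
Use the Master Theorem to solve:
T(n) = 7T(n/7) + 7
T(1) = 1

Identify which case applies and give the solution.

a=7, b=7, f(n)=7. log_7(7) = 1. Since c=0 < 1, Case 1 applies: T(n) = Θ(n^log_b(a)) = O(n).

Answer: O(n) - Case 1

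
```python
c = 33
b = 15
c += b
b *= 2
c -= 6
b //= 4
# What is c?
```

Trace:
`c = 33` → c = 33
`b = 15` → b = 15
`c += b` → c = 48
`b *= 2` → b = 30
`c -= 6` → c = 42
`b //= 4` → b = 7
So c = 42

Answer: 42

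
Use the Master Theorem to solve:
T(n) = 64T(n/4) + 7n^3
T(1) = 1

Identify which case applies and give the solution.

a=64, b=4, f(n)=7n^3. log_4(64) = 3. Since c=3 = 3, Case 2 applies: T(n) = Θ(n^log_b(a) · log n) = O(n^3 log n).

Answer: O(n^3 log n) - Case 2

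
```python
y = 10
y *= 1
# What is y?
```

Trace:
`y = 10` → y = 10
`y *= 1` → y = 10
So y = 10

Answer: 10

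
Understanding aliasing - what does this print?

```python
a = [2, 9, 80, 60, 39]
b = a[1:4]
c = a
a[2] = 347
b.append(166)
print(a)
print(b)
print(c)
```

Key concept: slice vs alias.
Step by step:
`a = [2, 9, 80, 60, 39]` → a = [2, 9, 80, 60, 39]
`b = a[1:4]` → b = [9, 80, 60]
`c = a` → c = [2, 9, 80, 60, 39] (same object as a)
`a[2] = 347` → a = [2, 9, 347, 60, 39] (same object as c); c = [2, 9, 347, 60, 39] (same object as a)
`b.append(166)` → b = [9, 80, 60, 166]
`print(a)` → prints [2, 9, 347, 60, 39]
`print(b)` → prints [9, 80, 60, 166]
`print(c)` → prints [2, 9, 347, 60, 39]

Answer:
[2, 9, 347, 60, 39]
[9, 80, 60, 166]
[2, 9, 347, 60, 39]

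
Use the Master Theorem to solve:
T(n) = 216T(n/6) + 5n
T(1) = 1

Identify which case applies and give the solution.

a=216, b=6, f(n)=5n. log_6(216) = 3. Since c=1 < 3, Case 1 applies: T(n) = Θ(n^log_b(a)) = O(n^3).

Answer: O(n^3) - Case 1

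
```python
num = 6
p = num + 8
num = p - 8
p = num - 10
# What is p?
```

Trace:
`num = 6` → num = 6
`p = num + 8` → p = 14
`num = p - 8` → num = 6
`p = num - 10` → p = -4
So p = -4

Answer: -4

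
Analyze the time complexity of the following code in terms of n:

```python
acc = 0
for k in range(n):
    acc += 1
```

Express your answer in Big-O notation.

Each loop level contributes: n. Multiplying the contributions gives O(n).

Answer: O(n)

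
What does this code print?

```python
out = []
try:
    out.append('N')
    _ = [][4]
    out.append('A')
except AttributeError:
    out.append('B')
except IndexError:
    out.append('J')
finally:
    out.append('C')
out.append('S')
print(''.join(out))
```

Execution trace: 'N' (try body) → 'J' (except IndexError) → 'C' (finally) → 'S' (after the try/except). Output: NJCS

Answer: NJCS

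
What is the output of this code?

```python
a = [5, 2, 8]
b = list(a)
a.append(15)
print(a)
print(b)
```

Key concept: list() constructor creates copy.
Step by step:
`a = [5, 2, 8]` → a = [5, 2, 8]
`b = list(a)` → b = [5, 2, 8]
`a.append(15)` → a = [5, 2, 8, 15]
`print(a)` → prints [5, 2, 8, 15]
`print(b)` → prints [5, 2, 8]

Answer:
[5, 2, 8, 15]
[5, 2, 8]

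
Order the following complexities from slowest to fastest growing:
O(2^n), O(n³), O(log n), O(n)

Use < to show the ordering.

Ordered by growth rate: O(log n) < O(n) < O(n³) < O(2^n)

Answer: O(log n) < O(n) < O(n³) < O(2^n)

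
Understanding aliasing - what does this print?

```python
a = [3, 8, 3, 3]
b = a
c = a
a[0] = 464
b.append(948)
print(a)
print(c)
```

Key concept: multiple aliases.
Step by step:
`a = [3, 8, 3, 3]` → a = [3, 8, 3, 3]
`b = a` → b = [3, 8, 3, 3] (same object as a)
`c = a` → c = [3, 8, 3, 3] (same object as a, b)
`a[0] = 464` → a = [464, 8, 3, 3] (same object as b, c); b = [464, 8, 3, 3] (same object as a, c); c = [464, 8, 3, 3] (same object as a, b)
`b.append(948)` → a = [464, 8, 3, 3, 948] (same object as b, c); b = [464, 8, 3, 3, 948] (same object as a, c); c = [464, 8, 3, 3, 948] (same object as a, b)
`print(a)` → prints [464, 8, 3, 3, 948]
`print(c)` → prints [464, 8, 3, 3, 948]

Answer:
[464, 8, 3, 3, 948]
[464, 8, 3, 3, 948]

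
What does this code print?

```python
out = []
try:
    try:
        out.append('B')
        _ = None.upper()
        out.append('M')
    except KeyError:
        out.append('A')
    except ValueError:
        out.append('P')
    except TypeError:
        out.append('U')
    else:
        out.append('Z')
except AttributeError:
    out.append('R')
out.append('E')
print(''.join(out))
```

Execution trace: 'B' (try body) → 'R' (outer except AttributeError) → 'E' (after the try/except). Output: BRE

Answer: BRE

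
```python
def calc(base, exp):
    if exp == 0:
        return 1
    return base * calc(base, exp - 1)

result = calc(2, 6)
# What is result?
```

calc(2, 6) = 2 * 2 * 2 * 2 * 2 * 2 = 64

Answer: 64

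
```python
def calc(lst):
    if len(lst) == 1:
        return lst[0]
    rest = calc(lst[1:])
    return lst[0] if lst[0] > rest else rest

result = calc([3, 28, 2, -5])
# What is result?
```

Recursive max over [3, 28, 2, -5] = 28

Answer: 28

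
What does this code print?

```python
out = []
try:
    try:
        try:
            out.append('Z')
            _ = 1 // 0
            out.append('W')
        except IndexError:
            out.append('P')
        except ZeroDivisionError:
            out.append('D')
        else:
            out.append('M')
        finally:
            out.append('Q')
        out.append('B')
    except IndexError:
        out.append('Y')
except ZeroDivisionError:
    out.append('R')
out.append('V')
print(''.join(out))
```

Execution trace: 'Z' (inner try body) → 'D' (inner except ZeroDivisionError) → 'Q' (inner finally) → 'B' (try body, no exception) → 'V' (after the try/except). Output: ZDQBV

Answer: ZDQBV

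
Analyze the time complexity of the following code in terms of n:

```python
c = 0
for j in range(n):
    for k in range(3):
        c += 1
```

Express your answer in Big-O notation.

Each loop level contributes: n × 1. Multiplying the contributions gives O(n).

Answer: O(n)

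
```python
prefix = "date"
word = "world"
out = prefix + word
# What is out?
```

Trace:
`prefix = "date"` → prefix = 'date'
`word = "world"` → word = 'world'
`out = prefix + word` → out = 'dateworld'
So out = 'dateworld'

Answer: 'dateworld'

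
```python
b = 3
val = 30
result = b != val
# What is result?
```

Trace:
`b = 3` → b = 3
`val = 30` → val = 30
`result = b != val` → result = True
So result = True

Answer: True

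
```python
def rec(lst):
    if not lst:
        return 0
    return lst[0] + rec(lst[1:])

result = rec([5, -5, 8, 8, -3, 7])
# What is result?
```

5 + (-5) + 8 + 8 + (-3) + 7 + 0 = 20

Answer: 20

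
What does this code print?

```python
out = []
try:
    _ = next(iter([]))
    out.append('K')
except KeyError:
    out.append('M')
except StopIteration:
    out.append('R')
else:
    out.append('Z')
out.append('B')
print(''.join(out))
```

Execution trace: 'R' (except StopIteration) → 'B' (after the try/except). Output: RB

Answer: RB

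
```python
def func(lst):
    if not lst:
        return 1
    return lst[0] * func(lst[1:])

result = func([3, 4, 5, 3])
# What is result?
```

Product over [3, 4, 5, 3] = 3 * 4 * 5 * 3 = 180

Answer: 180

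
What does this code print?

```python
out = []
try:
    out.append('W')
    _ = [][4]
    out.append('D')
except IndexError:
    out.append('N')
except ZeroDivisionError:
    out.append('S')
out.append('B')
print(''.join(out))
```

Execution trace: 'W' (try body) → 'N' (except IndexError) → 'B' (after the try/except). Output: WNB

Answer: WNB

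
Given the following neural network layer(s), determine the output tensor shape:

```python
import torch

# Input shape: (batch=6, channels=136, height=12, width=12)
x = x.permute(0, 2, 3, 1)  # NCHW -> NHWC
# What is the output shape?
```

Input: (6, 136, 12, 12) -> Output: (6, 12, 12, 136)

Answer: (6, 12, 12, 136)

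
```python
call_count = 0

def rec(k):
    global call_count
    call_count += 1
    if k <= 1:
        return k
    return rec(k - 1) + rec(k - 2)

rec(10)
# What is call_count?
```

Calls(k) = 1 + Calls(k-1) + Calls(k-2); Calls(0)=Calls(1)=1. For k=10 this gives 177.

Answer: 177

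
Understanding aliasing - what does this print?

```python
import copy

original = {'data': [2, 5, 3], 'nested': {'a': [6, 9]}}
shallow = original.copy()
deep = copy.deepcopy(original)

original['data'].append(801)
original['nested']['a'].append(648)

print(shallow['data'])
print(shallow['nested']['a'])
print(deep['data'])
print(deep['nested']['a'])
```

Key concept: comparing shallow vs deep copy.
Step by step:
`original = {'data': [2, 5, 3], 'nested': {'a': [6, 9]}}` → original = {'data': [2, 5, 3], 'nested': {'a': [6, 9]}}
`shallow = original.copy()` → shallow = {'data': [2, 5, 3], 'nested': {'a': [6, 9]}}
`deep = copy.deepcopy(original)` → deep = {'data': [2, 5, 3], 'nested': {'a': [6, 9]}}
`original['data'].append(801)` → original = {'data': [2, 5, 3, 801], 'nested': {'a': [6, 9]}}; shallow = {'data': [2, 5, 3, 801], 'nested': {'a': [6, 9]}}
`original['nested']['a'].append(648)` → original = {'data': [2, 5, 3, 801], 'nested': {'a': [6, 9, 648]}}; shallow = {'data': [2, 5, 3, 801], 'nested': {'a': [6, 9, 648]}}
`print(shallow['data'])` → prints [2, 5, 3, 801]
`print(shallow['nested']['a'])` → prints [6, 9, 648]
`print(deep['data'])` → prints [2, 5, 3]
`print(deep['nested']['a'])` → prints [6, 9]

Answer:
[2, 5, 3, 801]
[6, 9, 648]
[2, 5, 3]
[6, 9]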